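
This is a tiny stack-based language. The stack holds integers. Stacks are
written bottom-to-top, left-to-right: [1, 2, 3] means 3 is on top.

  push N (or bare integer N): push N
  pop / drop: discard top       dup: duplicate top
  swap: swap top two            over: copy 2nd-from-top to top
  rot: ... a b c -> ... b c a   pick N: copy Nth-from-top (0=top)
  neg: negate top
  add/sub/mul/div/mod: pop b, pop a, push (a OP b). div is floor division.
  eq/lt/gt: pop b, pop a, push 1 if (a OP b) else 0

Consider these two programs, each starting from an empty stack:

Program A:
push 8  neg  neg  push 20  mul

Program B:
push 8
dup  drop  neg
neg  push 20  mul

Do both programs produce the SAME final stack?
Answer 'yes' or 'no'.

Answer: yes

Derivation:
Program A trace:
  After 'push 8': [8]
  After 'neg': [-8]
  After 'neg': [8]
  After 'push 20': [8, 20]
  After 'mul': [160]
Program A final stack: [160]

Program B trace:
  After 'push 8': [8]
  After 'dup': [8, 8]
  After 'drop': [8]
  After 'neg': [-8]
  After 'neg': [8]
  After 'push 20': [8, 20]
  After 'mul': [160]
Program B final stack: [160]
Same: yes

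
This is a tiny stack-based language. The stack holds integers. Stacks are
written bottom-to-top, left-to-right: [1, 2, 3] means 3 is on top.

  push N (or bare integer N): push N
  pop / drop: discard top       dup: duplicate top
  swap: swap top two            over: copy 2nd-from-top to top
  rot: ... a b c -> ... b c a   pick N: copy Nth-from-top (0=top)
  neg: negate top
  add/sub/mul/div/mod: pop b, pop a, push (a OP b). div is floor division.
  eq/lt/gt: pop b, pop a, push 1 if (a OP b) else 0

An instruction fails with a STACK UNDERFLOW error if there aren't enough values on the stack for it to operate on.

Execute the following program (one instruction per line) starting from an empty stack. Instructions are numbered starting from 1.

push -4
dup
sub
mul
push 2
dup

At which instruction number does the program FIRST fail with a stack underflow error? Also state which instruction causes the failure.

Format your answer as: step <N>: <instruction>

Step 1 ('push -4'): stack = [-4], depth = 1
Step 2 ('dup'): stack = [-4, -4], depth = 2
Step 3 ('sub'): stack = [0], depth = 1
Step 4 ('mul'): needs 2 value(s) but depth is 1 — STACK UNDERFLOW

Answer: step 4: mul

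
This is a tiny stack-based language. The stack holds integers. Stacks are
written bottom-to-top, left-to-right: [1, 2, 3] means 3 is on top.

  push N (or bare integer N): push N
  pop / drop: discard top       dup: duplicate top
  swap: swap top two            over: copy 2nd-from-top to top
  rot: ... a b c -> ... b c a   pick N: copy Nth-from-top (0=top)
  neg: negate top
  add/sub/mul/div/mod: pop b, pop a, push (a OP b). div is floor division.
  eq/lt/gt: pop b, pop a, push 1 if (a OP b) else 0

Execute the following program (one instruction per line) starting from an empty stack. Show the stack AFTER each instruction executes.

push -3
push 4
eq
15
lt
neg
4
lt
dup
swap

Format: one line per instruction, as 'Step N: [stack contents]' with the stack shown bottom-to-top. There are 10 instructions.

Step 1: [-3]
Step 2: [-3, 4]
Step 3: [0]
Step 4: [0, 15]
Step 5: [1]
Step 6: [-1]
Step 7: [-1, 4]
Step 8: [1]
Step 9: [1, 1]
Step 10: [1, 1]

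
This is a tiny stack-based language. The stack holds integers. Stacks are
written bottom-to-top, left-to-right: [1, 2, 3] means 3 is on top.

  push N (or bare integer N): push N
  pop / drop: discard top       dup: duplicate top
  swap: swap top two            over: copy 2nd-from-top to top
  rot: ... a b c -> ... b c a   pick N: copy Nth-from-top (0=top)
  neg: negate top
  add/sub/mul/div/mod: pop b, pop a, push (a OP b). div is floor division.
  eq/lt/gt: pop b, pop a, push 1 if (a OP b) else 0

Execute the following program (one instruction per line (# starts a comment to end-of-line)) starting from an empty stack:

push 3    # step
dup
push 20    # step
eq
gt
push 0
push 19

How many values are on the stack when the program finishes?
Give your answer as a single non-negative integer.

After 'push 3': stack = [3] (depth 1)
After 'dup': stack = [3, 3] (depth 2)
After 'push 20': stack = [3, 3, 20] (depth 3)
After 'eq': stack = [3, 0] (depth 2)
After 'gt': stack = [1] (depth 1)
After 'push 0': stack = [1, 0] (depth 2)
After 'push 19': stack = [1, 0, 19] (depth 3)

Answer: 3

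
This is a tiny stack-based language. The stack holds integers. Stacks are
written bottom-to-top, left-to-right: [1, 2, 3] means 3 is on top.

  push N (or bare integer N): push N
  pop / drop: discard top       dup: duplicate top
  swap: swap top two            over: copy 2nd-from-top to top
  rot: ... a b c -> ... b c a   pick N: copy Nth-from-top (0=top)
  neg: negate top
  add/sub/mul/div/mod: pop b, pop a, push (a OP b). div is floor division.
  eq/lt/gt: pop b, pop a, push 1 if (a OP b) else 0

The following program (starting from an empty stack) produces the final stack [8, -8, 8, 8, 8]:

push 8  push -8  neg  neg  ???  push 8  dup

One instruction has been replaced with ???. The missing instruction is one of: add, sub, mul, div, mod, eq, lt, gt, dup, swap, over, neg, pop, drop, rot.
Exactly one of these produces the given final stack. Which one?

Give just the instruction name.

Answer: over

Derivation:
Stack before ???: [8, -8]
Stack after ???:  [8, -8, 8]
The instruction that transforms [8, -8] -> [8, -8, 8] is: over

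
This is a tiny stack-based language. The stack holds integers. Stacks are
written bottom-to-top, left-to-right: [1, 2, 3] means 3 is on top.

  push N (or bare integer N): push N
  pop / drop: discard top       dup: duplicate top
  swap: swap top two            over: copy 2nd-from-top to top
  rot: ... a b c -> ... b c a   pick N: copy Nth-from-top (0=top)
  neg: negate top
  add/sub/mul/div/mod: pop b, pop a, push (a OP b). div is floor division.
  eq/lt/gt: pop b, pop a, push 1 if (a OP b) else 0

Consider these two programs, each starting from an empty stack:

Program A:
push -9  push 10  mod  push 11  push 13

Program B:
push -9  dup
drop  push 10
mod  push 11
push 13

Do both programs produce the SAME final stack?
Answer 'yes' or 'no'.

Program A trace:
  After 'push -9': [-9]
  After 'push 10': [-9, 10]
  After 'mod': [1]
  After 'push 11': [1, 11]
  After 'push 13': [1, 11, 13]
Program A final stack: [1, 11, 13]

Program B trace:
  After 'push -9': [-9]
  After 'dup': [-9, -9]
  After 'drop': [-9]
  After 'push 10': [-9, 10]
  After 'mod': [1]
  After 'push 11': [1, 11]
  After 'push 13': [1, 11, 13]
Program B final stack: [1, 11, 13]
Same: yes

Answer: yes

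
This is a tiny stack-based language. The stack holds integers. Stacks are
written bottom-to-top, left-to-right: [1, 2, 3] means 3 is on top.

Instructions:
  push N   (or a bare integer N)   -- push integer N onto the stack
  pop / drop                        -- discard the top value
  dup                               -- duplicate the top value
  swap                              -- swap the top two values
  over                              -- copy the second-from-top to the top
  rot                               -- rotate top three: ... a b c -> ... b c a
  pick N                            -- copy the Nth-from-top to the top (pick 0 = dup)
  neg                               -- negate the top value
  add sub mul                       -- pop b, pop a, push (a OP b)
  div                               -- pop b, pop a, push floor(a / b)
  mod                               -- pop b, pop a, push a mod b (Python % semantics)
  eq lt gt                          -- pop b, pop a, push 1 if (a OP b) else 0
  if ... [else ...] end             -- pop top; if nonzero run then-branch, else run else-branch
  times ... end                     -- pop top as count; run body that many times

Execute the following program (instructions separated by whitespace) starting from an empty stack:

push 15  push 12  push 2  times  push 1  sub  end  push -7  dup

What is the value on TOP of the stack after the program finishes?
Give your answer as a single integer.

Answer: -7

Derivation:
After 'push 15': [15]
After 'push 12': [15, 12]
After 'push 2': [15, 12, 2]
After 'times': [15, 12]
After 'push 1': [15, 12, 1]
After 'sub': [15, 11]
After 'push 1': [15, 11, 1]
After 'sub': [15, 10]
After 'push -7': [15, 10, -7]
After 'dup': [15, 10, -7, -7]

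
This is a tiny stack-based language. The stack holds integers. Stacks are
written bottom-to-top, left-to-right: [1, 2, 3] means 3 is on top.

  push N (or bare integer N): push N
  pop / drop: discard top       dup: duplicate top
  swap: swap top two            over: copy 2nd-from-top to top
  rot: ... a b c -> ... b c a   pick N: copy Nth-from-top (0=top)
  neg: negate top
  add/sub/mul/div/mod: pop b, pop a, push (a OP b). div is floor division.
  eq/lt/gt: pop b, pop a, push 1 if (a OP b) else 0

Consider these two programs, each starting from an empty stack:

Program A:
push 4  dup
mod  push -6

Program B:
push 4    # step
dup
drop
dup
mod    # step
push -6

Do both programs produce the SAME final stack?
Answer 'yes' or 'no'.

Answer: yes

Derivation:
Program A trace:
  After 'push 4': [4]
  After 'dup': [4, 4]
  After 'mod': [0]
  After 'push -6': [0, -6]
Program A final stack: [0, -6]

Program B trace:
  After 'push 4': [4]
  After 'dup': [4, 4]
  After 'drop': [4]
  After 'dup': [4, 4]
  After 'mod': [0]
  After 'push -6': [0, -6]
Program B final stack: [0, -6]
Same: yes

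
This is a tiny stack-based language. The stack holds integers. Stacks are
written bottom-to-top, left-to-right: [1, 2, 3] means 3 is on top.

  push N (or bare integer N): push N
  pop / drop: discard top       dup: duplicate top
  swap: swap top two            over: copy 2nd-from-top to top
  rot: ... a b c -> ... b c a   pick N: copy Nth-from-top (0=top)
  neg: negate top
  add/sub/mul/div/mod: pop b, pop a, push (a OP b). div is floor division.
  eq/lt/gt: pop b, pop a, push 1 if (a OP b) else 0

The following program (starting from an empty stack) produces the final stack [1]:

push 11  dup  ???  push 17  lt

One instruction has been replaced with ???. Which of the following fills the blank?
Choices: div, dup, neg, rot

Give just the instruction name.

Stack before ???: [11, 11]
Stack after ???:  [1]
Checking each choice:
  div: MATCH
  dup: produces [11, 11, 1]
  neg: produces [11, 1]
  rot: stack underflow (need 3, have 2)


Answer: div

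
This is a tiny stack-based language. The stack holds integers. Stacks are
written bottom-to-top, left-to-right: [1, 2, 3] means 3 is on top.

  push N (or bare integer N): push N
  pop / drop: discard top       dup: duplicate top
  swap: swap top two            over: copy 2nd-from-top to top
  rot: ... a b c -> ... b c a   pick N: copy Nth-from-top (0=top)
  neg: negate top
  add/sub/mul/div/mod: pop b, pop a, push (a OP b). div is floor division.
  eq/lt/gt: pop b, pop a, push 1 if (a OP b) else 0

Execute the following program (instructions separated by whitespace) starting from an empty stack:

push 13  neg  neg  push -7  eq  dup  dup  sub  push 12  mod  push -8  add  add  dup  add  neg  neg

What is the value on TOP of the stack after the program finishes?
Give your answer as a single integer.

Answer: -16

Derivation:
After 'push 13': [13]
After 'neg': [-13]
After 'neg': [13]
After 'push -7': [13, -7]
After 'eq': [0]
After 'dup': [0, 0]
After 'dup': [0, 0, 0]
After 'sub': [0, 0]
After 'push 12': [0, 0, 12]
After 'mod': [0, 0]
After 'push -8': [0, 0, -8]
After 'add': [0, -8]
After 'add': [-8]
After 'dup': [-8, -8]
After 'add': [-16]
After 'neg': [16]
After 'neg': [-16]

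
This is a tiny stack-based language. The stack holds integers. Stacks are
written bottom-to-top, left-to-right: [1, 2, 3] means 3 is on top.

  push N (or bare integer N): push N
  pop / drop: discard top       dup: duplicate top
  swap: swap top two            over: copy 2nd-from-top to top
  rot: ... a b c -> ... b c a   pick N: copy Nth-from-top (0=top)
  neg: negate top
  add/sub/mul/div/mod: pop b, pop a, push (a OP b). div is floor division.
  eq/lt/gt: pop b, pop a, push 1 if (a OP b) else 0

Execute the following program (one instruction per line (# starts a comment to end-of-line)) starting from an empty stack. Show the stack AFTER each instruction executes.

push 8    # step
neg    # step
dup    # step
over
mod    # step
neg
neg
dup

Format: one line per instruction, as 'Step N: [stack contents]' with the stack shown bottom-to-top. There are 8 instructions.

Step 1: [8]
Step 2: [-8]
Step 3: [-8, -8]
Step 4: [-8, -8, -8]
Step 5: [-8, 0]
Step 6: [-8, 0]
Step 7: [-8, 0]
Step 8: [-8, 0, 0]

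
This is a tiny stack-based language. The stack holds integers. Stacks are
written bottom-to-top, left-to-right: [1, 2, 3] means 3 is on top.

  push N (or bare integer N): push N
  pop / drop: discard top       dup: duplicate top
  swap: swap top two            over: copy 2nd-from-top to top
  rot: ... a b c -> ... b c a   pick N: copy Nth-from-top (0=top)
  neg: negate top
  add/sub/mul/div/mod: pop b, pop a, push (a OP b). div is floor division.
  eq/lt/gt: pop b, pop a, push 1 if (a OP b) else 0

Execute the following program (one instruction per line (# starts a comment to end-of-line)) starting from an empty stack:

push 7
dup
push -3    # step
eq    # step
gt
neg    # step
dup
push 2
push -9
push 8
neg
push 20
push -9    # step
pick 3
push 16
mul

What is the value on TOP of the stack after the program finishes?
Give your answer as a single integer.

After 'push 7': [7]
After 'dup': [7, 7]
After 'push -3': [7, 7, -3]
After 'eq': [7, 0]
After 'gt': [1]
After 'neg': [-1]
After 'dup': [-1, -1]
After 'push 2': [-1, -1, 2]
After 'push -9': [-1, -1, 2, -9]
After 'push 8': [-1, -1, 2, -9, 8]
After 'neg': [-1, -1, 2, -9, -8]
After 'push 20': [-1, -1, 2, -9, -8, 20]
After 'push -9': [-1, -1, 2, -9, -8, 20, -9]
After 'pick 3': [-1, -1, 2, -9, -8, 20, -9, -9]
After 'push 16': [-1, -1, 2, -9, -8, 20, -9, -9, 16]
After 'mul': [-1, -1, 2, -9, -8, 20, -9, -144]

Answer: -144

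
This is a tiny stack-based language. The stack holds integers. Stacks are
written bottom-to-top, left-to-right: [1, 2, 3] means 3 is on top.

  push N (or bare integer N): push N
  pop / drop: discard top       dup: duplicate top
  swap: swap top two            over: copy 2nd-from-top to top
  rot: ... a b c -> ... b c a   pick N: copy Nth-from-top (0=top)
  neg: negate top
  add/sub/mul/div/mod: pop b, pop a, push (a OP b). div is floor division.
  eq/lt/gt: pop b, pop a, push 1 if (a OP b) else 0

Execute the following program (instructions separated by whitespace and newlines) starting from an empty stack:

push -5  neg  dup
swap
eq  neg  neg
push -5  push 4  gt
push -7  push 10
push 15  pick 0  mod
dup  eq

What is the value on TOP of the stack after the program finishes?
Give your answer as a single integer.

After 'push -5': [-5]
After 'neg': [5]
After 'dup': [5, 5]
After 'swap': [5, 5]
After 'eq': [1]
After 'neg': [-1]
After 'neg': [1]
After 'push -5': [1, -5]
After 'push 4': [1, -5, 4]
After 'gt': [1, 0]
After 'push -7': [1, 0, -7]
After 'push 10': [1, 0, -7, 10]
After 'push 15': [1, 0, -7, 10, 15]
After 'pick 0': [1, 0, -7, 10, 15, 15]
After 'mod': [1, 0, -7, 10, 0]
After 'dup': [1, 0, -7, 10, 0, 0]
After 'eq': [1, 0, -7, 10, 1]

Answer: 1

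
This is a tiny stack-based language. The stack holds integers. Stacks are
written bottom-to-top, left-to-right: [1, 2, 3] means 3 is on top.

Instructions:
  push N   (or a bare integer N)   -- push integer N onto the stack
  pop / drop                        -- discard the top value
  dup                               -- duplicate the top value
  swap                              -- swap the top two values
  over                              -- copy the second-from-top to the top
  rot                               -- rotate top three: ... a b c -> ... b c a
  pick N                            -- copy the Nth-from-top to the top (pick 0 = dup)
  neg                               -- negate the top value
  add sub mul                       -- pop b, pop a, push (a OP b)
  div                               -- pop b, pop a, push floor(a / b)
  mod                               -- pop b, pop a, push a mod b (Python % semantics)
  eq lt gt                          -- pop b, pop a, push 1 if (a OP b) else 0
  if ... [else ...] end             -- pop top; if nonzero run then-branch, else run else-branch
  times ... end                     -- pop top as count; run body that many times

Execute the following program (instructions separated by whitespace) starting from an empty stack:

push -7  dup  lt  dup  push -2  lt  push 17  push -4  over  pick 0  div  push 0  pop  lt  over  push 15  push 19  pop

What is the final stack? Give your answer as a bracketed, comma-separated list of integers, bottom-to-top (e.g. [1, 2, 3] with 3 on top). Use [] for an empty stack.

After 'push -7': [-7]
After 'dup': [-7, -7]
After 'lt': [0]
After 'dup': [0, 0]
After 'push -2': [0, 0, -2]
After 'lt': [0, 0]
After 'push 17': [0, 0, 17]
After 'push -4': [0, 0, 17, -4]
After 'over': [0, 0, 17, -4, 17]
After 'pick 0': [0, 0, 17, -4, 17, 17]
After 'div': [0, 0, 17, -4, 1]
After 'push 0': [0, 0, 17, -4, 1, 0]
After 'pop': [0, 0, 17, -4, 1]
After 'lt': [0, 0, 17, 1]
After 'over': [0, 0, 17, 1, 17]
After 'push 15': [0, 0, 17, 1, 17, 15]
After 'push 19': [0, 0, 17, 1, 17, 15, 19]
After 'pop': [0, 0, 17, 1, 17, 15]

Answer: [0, 0, 17, 1, 17, 15]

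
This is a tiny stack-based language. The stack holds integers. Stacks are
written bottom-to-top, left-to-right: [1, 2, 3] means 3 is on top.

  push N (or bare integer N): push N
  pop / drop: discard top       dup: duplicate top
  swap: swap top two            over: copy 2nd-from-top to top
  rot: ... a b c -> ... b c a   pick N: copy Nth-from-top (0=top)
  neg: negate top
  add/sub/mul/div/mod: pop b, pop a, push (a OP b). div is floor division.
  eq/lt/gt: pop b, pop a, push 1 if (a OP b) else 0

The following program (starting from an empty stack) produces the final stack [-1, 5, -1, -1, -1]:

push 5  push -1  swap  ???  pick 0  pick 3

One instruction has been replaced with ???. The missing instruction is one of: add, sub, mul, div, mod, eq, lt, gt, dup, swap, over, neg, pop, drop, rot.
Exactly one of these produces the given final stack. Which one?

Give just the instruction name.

Answer: over

Derivation:
Stack before ???: [-1, 5]
Stack after ???:  [-1, 5, -1]
The instruction that transforms [-1, 5] -> [-1, 5, -1] is: over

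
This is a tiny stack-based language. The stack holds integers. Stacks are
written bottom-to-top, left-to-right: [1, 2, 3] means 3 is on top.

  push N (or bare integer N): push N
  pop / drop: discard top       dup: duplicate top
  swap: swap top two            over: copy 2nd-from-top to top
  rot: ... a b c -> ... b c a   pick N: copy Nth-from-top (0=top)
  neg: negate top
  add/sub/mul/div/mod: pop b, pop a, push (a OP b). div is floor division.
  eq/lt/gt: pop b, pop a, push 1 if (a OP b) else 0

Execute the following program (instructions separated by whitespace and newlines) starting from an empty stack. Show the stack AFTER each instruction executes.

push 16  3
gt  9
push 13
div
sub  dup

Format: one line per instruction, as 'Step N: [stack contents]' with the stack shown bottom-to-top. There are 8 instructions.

Step 1: [16]
Step 2: [16, 3]
Step 3: [1]
Step 4: [1, 9]
Step 5: [1, 9, 13]
Step 6: [1, 0]
Step 7: [1]
Step 8: [1, 1]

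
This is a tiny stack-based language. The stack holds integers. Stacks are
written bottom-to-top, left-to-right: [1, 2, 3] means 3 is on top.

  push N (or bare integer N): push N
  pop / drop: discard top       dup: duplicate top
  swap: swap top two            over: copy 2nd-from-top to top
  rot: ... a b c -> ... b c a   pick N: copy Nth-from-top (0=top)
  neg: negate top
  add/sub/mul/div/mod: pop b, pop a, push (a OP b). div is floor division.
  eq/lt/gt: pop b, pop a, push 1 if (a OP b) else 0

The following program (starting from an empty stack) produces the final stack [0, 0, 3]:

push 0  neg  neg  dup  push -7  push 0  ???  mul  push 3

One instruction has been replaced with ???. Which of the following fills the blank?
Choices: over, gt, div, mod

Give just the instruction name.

Answer: gt

Derivation:
Stack before ???: [0, 0, -7, 0]
Stack after ???:  [0, 0, 0]
Checking each choice:
  over: produces [0, 0, -7, 0, 3]
  gt: MATCH
  div: division by zero
  mod: modulo by zero


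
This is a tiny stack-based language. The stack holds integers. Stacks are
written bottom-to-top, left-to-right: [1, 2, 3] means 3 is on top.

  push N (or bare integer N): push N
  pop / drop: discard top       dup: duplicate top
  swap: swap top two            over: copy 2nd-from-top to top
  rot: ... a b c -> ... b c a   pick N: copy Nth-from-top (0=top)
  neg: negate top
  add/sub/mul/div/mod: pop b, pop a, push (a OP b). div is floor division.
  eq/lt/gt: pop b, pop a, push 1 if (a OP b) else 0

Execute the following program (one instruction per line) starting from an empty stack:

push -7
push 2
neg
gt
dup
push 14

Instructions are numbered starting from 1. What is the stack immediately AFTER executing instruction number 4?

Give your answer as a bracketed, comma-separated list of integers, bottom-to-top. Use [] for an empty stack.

Answer: [0]

Derivation:
Step 1 ('push -7'): [-7]
Step 2 ('push 2'): [-7, 2]
Step 3 ('neg'): [-7, -2]
Step 4 ('gt'): [0]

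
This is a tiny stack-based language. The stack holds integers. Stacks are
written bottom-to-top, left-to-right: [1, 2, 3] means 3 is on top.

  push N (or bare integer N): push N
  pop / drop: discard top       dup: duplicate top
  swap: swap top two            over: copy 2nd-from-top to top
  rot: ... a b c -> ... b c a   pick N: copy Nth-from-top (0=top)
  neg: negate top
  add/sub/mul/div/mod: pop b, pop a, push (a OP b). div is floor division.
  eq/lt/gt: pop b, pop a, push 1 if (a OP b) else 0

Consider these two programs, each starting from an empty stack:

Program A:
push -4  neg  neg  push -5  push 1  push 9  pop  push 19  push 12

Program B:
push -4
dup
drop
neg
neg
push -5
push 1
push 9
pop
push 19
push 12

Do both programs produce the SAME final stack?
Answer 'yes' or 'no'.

Program A trace:
  After 'push -4': [-4]
  After 'neg': [4]
  After 'neg': [-4]
  After 'push -5': [-4, -5]
  After 'push 1': [-4, -5, 1]
  After 'push 9': [-4, -5, 1, 9]
  After 'pop': [-4, -5, 1]
  After 'push 19': [-4, -5, 1, 19]
  After 'push 12': [-4, -5, 1, 19, 12]
Program A final stack: [-4, -5, 1, 19, 12]

Program B trace:
  After 'push -4': [-4]
  After 'dup': [-4, -4]
  After 'drop': [-4]
  After 'neg': [4]
  After 'neg': [-4]
  After 'push -5': [-4, -5]
  After 'push 1': [-4, -5, 1]
  After 'push 9': [-4, -5, 1, 9]
  After 'pop': [-4, -5, 1]
  After 'push 19': [-4, -5, 1, 19]
  After 'push 12': [-4, -5, 1, 19, 12]
Program B final stack: [-4, -5, 1, 19, 12]
Same: yes

Answer: yes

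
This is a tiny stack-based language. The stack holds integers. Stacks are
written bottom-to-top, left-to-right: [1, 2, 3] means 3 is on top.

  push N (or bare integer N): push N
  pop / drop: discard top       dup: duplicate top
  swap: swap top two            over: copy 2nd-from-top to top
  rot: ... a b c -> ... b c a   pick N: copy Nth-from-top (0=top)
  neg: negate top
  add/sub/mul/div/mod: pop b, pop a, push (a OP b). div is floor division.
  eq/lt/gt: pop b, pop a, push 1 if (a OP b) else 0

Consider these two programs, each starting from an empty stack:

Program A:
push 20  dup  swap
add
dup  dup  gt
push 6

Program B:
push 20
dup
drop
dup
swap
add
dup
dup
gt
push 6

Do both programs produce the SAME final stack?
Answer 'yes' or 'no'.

Program A trace:
  After 'push 20': [20]
  After 'dup': [20, 20]
  After 'swap': [20, 20]
  After 'add': [40]
  After 'dup': [40, 40]
  After 'dup': [40, 40, 40]
  After 'gt': [40, 0]
  After 'push 6': [40, 0, 6]
Program A final stack: [40, 0, 6]

Program B trace:
  After 'push 20': [20]
  After 'dup': [20, 20]
  After 'drop': [20]
  After 'dup': [20, 20]
  After 'swap': [20, 20]
  After 'add': [40]
  After 'dup': [40, 40]
  After 'dup': [40, 40, 40]
  After 'gt': [40, 0]
  After 'push 6': [40, 0, 6]
Program B final stack: [40, 0, 6]
Same: yes

Answer: yes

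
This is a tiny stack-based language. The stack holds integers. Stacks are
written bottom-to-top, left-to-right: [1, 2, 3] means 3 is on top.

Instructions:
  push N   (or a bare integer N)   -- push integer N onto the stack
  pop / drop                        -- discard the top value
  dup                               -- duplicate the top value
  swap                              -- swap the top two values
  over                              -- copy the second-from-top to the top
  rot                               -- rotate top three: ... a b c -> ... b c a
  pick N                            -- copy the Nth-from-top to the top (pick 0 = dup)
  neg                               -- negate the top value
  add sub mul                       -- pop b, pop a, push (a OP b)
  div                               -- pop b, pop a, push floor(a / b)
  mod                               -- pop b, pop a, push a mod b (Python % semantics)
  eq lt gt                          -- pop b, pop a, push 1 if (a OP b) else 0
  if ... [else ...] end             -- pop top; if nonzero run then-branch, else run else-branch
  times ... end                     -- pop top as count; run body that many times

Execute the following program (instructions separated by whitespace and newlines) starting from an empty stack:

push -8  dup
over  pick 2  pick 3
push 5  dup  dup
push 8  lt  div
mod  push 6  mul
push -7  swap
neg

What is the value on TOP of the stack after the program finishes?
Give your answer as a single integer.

Answer: 0

Derivation:
After 'push -8': [-8]
After 'dup': [-8, -8]
After 'over': [-8, -8, -8]
After 'pick 2': [-8, -8, -8, -8]
After 'pick 3': [-8, -8, -8, -8, -8]
After 'push 5': [-8, -8, -8, -8, -8, 5]
After 'dup': [-8, -8, -8, -8, -8, 5, 5]
After 'dup': [-8, -8, -8, -8, -8, 5, 5, 5]
After 'push 8': [-8, -8, -8, -8, -8, 5, 5, 5, 8]
After 'lt': [-8, -8, -8, -8, -8, 5, 5, 1]
After 'div': [-8, -8, -8, -8, -8, 5, 5]
After 'mod': [-8, -8, -8, -8, -8, 0]
After 'push 6': [-8, -8, -8, -8, -8, 0, 6]
After 'mul': [-8, -8, -8, -8, -8, 0]
After 'push -7': [-8, -8, -8, -8, -8, 0, -7]
After 'swap': [-8, -8, -8, -8, -8, -7, 0]
After 'neg': [-8, -8, -8, -8, -8, -7, 0]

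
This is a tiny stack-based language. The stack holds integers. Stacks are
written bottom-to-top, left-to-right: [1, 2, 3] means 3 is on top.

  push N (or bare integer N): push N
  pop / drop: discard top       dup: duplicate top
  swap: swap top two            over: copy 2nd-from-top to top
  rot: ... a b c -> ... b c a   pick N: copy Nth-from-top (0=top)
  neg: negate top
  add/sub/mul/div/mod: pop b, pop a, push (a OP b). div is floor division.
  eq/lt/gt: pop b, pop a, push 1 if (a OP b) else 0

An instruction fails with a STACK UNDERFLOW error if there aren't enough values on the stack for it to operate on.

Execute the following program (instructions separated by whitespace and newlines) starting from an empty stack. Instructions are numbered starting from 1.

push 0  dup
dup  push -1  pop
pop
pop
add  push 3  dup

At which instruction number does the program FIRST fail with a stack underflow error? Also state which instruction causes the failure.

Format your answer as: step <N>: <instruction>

Step 1 ('push 0'): stack = [0], depth = 1
Step 2 ('dup'): stack = [0, 0], depth = 2
Step 3 ('dup'): stack = [0, 0, 0], depth = 3
Step 4 ('push -1'): stack = [0, 0, 0, -1], depth = 4
Step 5 ('pop'): stack = [0, 0, 0], depth = 3
Step 6 ('pop'): stack = [0, 0], depth = 2
Step 7 ('pop'): stack = [0], depth = 1
Step 8 ('add'): needs 2 value(s) but depth is 1 — STACK UNDERFLOW

Answer: step 8: add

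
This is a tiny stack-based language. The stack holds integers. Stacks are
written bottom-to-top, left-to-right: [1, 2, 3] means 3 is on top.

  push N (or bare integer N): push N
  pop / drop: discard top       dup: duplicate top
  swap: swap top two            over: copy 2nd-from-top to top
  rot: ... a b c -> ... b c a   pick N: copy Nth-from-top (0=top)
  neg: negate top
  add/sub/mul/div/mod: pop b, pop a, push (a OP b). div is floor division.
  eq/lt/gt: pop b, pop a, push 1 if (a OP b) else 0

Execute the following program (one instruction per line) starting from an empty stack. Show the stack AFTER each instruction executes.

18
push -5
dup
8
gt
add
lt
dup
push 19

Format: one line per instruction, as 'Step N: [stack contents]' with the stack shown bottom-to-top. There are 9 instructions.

Step 1: [18]
Step 2: [18, -5]
Step 3: [18, -5, -5]
Step 4: [18, -5, -5, 8]
Step 5: [18, -5, 0]
Step 6: [18, -5]
Step 7: [0]
Step 8: [0, 0]
Step 9: [0, 0, 19]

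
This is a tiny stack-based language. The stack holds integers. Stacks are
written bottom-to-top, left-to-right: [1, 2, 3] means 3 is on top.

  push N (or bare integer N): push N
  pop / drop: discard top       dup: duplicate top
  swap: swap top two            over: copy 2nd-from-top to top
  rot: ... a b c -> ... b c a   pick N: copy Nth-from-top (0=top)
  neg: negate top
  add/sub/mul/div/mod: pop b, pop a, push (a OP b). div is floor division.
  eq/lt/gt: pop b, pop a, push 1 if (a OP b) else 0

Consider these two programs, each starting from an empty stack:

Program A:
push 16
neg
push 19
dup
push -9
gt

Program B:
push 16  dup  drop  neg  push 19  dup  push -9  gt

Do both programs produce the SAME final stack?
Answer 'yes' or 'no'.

Program A trace:
  After 'push 16': [16]
  After 'neg': [-16]
  After 'push 19': [-16, 19]
  After 'dup': [-16, 19, 19]
  After 'push -9': [-16, 19, 19, -9]
  After 'gt': [-16, 19, 1]
Program A final stack: [-16, 19, 1]

Program B trace:
  After 'push 16': [16]
  After 'dup': [16, 16]
  After 'drop': [16]
  After 'neg': [-16]
  After 'push 19': [-16, 19]
  After 'dup': [-16, 19, 19]
  After 'push -9': [-16, 19, 19, -9]
  After 'gt': [-16, 19, 1]
Program B final stack: [-16, 19, 1]
Same: yes

Answer: yes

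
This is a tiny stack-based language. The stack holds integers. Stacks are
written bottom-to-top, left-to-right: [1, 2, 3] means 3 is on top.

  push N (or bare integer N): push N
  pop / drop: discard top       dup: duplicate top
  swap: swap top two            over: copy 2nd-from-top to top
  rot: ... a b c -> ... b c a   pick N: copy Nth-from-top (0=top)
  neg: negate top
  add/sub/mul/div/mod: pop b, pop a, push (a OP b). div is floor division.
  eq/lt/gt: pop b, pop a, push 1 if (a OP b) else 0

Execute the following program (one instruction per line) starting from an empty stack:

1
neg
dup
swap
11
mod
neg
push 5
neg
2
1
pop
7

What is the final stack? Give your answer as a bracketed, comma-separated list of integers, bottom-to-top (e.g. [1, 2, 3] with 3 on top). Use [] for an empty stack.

After 'push 1': [1]
After 'neg': [-1]
After 'dup': [-1, -1]
After 'swap': [-1, -1]
After 'push 11': [-1, -1, 11]
After 'mod': [-1, 10]
After 'neg': [-1, -10]
After 'push 5': [-1, -10, 5]
After 'neg': [-1, -10, -5]
After 'push 2': [-1, -10, -5, 2]
After 'push 1': [-1, -10, -5, 2, 1]
After 'pop': [-1, -10, -5, 2]
After 'push 7': [-1, -10, -5, 2, 7]

Answer: [-1, -10, -5, 2, 7]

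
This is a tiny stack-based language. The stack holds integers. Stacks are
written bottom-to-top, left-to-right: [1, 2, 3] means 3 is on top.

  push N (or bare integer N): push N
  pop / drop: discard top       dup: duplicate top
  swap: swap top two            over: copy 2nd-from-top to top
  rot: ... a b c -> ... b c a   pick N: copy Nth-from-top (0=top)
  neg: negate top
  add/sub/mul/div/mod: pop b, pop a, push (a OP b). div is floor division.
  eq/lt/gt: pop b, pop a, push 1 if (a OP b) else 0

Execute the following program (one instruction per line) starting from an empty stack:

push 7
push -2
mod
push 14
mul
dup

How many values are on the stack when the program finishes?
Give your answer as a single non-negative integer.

After 'push 7': stack = [7] (depth 1)
After 'push -2': stack = [7, -2] (depth 2)
After 'mod': stack = [-1] (depth 1)
After 'push 14': stack = [-1, 14] (depth 2)
After 'mul': stack = [-14] (depth 1)
After 'dup': stack = [-14, -14] (depth 2)

Answer: 2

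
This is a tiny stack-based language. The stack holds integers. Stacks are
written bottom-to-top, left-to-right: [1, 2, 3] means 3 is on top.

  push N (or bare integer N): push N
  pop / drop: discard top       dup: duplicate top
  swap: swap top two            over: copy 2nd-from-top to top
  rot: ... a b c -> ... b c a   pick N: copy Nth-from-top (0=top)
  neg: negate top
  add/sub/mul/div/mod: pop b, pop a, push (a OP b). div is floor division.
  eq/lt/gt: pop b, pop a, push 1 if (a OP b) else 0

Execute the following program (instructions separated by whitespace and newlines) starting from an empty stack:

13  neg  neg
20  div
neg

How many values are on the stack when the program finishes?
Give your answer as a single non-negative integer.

Answer: 1

Derivation:
After 'push 13': stack = [13] (depth 1)
After 'neg': stack = [-13] (depth 1)
After 'neg': stack = [13] (depth 1)
After 'push 20': stack = [13, 20] (depth 2)
After 'div': stack = [0] (depth 1)
After 'neg': stack = [0] (depth 1)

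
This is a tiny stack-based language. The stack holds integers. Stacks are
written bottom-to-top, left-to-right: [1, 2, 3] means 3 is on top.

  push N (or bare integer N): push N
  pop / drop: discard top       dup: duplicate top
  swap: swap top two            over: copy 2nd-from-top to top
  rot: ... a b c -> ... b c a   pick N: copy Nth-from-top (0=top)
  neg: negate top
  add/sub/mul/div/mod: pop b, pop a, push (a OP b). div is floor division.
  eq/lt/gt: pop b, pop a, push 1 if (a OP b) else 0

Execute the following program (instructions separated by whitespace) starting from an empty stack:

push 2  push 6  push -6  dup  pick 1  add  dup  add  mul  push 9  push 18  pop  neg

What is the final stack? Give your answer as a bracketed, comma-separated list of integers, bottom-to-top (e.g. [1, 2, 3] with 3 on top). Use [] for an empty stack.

Answer: [2, 6, 144, -9]

Derivation:
After 'push 2': [2]
After 'push 6': [2, 6]
After 'push -6': [2, 6, -6]
After 'dup': [2, 6, -6, -6]
After 'pick 1': [2, 6, -6, -6, -6]
After 'add': [2, 6, -6, -12]
After 'dup': [2, 6, -6, -12, -12]
After 'add': [2, 6, -6, -24]
After 'mul': [2, 6, 144]
After 'push 9': [2, 6, 144, 9]
After 'push 18': [2, 6, 144, 9, 18]
After 'pop': [2, 6, 144, 9]
After 'neg': [2, 6, 144, -9]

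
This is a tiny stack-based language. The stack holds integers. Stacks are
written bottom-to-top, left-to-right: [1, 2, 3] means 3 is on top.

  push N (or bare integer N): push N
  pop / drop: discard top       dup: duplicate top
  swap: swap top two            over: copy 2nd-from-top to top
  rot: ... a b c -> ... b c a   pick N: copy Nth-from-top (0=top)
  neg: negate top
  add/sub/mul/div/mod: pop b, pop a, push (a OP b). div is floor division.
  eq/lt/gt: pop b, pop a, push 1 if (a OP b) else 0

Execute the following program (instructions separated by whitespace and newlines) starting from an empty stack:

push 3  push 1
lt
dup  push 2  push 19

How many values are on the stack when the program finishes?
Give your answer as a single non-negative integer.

Answer: 4

Derivation:
After 'push 3': stack = [3] (depth 1)
After 'push 1': stack = [3, 1] (depth 2)
After 'lt': stack = [0] (depth 1)
After 'dup': stack = [0, 0] (depth 2)
After 'push 2': stack = [0, 0, 2] (depth 3)
After 'push 19': stack = [0, 0, 2, 19] (depth 4)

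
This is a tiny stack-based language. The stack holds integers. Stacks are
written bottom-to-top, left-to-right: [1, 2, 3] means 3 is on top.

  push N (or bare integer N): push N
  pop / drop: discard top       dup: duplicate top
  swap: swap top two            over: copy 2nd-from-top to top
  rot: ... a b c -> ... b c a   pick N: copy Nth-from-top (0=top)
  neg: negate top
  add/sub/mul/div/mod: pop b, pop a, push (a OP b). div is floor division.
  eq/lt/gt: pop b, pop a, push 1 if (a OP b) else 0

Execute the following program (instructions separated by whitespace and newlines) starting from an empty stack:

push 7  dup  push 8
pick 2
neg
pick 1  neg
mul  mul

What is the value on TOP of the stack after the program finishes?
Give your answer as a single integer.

After 'push 7': [7]
After 'dup': [7, 7]
After 'push 8': [7, 7, 8]
After 'pick 2': [7, 7, 8, 7]
After 'neg': [7, 7, 8, -7]
After 'pick 1': [7, 7, 8, -7, 8]
After 'neg': [7, 7, 8, -7, -8]
After 'mul': [7, 7, 8, 56]
After 'mul': [7, 7, 448]

Answer: 448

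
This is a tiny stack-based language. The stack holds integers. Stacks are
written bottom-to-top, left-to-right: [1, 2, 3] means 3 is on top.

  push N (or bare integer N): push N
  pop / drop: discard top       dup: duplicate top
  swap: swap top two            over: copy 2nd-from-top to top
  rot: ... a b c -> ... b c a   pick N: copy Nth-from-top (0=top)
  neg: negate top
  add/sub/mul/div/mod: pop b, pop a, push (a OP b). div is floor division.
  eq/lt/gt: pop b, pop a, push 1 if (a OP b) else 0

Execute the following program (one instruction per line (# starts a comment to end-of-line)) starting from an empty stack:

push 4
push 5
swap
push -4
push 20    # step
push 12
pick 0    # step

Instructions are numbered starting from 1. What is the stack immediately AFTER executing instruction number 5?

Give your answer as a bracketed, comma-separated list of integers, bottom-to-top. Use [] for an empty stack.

Answer: [5, 4, -4, 20]

Derivation:
Step 1 ('push 4'): [4]
Step 2 ('push 5'): [4, 5]
Step 3 ('swap'): [5, 4]
Step 4 ('push -4'): [5, 4, -4]
Step 5 ('push 20'): [5, 4, -4, 20]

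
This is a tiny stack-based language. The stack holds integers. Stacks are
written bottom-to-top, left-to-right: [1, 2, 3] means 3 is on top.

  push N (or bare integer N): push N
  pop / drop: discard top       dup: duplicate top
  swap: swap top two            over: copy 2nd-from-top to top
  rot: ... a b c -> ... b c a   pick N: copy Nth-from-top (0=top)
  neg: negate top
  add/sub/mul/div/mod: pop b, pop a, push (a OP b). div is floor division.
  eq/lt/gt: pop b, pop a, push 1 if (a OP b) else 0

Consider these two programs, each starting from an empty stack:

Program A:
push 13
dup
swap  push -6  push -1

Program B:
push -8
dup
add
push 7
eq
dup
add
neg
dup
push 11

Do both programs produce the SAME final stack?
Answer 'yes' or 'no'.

Program A trace:
  After 'push 13': [13]
  After 'dup': [13, 13]
  After 'swap': [13, 13]
  After 'push -6': [13, 13, -6]
  After 'push -1': [13, 13, -6, -1]
Program A final stack: [13, 13, -6, -1]

Program B trace:
  After 'push -8': [-8]
  After 'dup': [-8, -8]
  After 'add': [-16]
  After 'push 7': [-16, 7]
  After 'eq': [0]
  After 'dup': [0, 0]
  After 'add': [0]
  After 'neg': [0]
  After 'dup': [0, 0]
  After 'push 11': [0, 0, 11]
Program B final stack: [0, 0, 11]
Same: no

Answer: no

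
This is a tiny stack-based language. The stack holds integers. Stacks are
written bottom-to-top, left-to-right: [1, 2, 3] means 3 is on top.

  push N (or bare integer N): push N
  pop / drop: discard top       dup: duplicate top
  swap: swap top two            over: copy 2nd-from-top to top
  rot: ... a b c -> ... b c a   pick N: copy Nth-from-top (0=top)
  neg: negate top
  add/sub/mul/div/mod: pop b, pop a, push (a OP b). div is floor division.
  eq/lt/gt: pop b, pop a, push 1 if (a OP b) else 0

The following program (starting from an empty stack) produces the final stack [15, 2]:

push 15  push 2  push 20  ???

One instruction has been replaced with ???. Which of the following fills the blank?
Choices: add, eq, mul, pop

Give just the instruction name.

Answer: pop

Derivation:
Stack before ???: [15, 2, 20]
Stack after ???:  [15, 2]
Checking each choice:
  add: produces [15, 22]
  eq: produces [15, 0]
  mul: produces [15, 40]
  pop: MATCH


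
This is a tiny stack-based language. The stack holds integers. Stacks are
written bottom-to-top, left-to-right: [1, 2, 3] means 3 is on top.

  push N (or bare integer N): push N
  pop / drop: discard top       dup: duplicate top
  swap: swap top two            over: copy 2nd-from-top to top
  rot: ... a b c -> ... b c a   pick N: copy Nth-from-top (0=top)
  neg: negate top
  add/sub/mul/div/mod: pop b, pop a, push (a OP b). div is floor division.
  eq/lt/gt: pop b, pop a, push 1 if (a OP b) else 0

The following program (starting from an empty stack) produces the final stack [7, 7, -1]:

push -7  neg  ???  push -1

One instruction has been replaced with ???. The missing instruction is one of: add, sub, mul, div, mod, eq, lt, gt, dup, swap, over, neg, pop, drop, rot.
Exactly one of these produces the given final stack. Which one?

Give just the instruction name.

Stack before ???: [7]
Stack after ???:  [7, 7]
The instruction that transforms [7] -> [7, 7] is: dup

Answer: dup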